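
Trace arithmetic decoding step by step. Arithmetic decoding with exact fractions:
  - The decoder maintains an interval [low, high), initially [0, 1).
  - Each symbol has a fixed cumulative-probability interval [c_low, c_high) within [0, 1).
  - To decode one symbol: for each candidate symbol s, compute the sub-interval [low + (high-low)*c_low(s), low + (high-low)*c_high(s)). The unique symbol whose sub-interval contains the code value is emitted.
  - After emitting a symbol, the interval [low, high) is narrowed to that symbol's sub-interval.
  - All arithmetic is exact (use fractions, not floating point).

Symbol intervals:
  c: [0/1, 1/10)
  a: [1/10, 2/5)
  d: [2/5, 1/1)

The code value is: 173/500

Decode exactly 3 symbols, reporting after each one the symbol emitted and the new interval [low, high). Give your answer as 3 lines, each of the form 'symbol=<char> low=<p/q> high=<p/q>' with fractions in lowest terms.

Answer: symbol=a low=1/10 high=2/5
symbol=d low=11/50 high=2/5
symbol=d low=73/250 high=2/5

Derivation:
Step 1: interval [0/1, 1/1), width = 1/1 - 0/1 = 1/1
  'c': [0/1 + 1/1*0/1, 0/1 + 1/1*1/10) = [0/1, 1/10)
  'a': [0/1 + 1/1*1/10, 0/1 + 1/1*2/5) = [1/10, 2/5) <- contains code 173/500
  'd': [0/1 + 1/1*2/5, 0/1 + 1/1*1/1) = [2/5, 1/1)
  emit 'a', narrow to [1/10, 2/5)
Step 2: interval [1/10, 2/5), width = 2/5 - 1/10 = 3/10
  'c': [1/10 + 3/10*0/1, 1/10 + 3/10*1/10) = [1/10, 13/100)
  'a': [1/10 + 3/10*1/10, 1/10 + 3/10*2/5) = [13/100, 11/50)
  'd': [1/10 + 3/10*2/5, 1/10 + 3/10*1/1) = [11/50, 2/5) <- contains code 173/500
  emit 'd', narrow to [11/50, 2/5)
Step 3: interval [11/50, 2/5), width = 2/5 - 11/50 = 9/50
  'c': [11/50 + 9/50*0/1, 11/50 + 9/50*1/10) = [11/50, 119/500)
  'a': [11/50 + 9/50*1/10, 11/50 + 9/50*2/5) = [119/500, 73/250)
  'd': [11/50 + 9/50*2/5, 11/50 + 9/50*1/1) = [73/250, 2/5) <- contains code 173/500
  emit 'd', narrow to [73/250, 2/5)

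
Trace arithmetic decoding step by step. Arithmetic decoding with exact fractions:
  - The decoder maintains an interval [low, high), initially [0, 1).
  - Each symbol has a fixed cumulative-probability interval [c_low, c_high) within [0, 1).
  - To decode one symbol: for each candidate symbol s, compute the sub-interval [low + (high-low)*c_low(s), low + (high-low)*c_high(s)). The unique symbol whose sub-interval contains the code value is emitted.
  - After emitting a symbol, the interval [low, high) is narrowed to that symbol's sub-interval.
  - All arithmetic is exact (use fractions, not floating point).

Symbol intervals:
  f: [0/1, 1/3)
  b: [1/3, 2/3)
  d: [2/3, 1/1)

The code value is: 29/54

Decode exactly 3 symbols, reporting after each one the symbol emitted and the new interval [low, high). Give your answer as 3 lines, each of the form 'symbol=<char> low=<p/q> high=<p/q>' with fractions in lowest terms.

Step 1: interval [0/1, 1/1), width = 1/1 - 0/1 = 1/1
  'f': [0/1 + 1/1*0/1, 0/1 + 1/1*1/3) = [0/1, 1/3)
  'b': [0/1 + 1/1*1/3, 0/1 + 1/1*2/3) = [1/3, 2/3) <- contains code 29/54
  'd': [0/1 + 1/1*2/3, 0/1 + 1/1*1/1) = [2/3, 1/1)
  emit 'b', narrow to [1/3, 2/3)
Step 2: interval [1/3, 2/3), width = 2/3 - 1/3 = 1/3
  'f': [1/3 + 1/3*0/1, 1/3 + 1/3*1/3) = [1/3, 4/9)
  'b': [1/3 + 1/3*1/3, 1/3 + 1/3*2/3) = [4/9, 5/9) <- contains code 29/54
  'd': [1/3 + 1/3*2/3, 1/3 + 1/3*1/1) = [5/9, 2/3)
  emit 'b', narrow to [4/9, 5/9)
Step 3: interval [4/9, 5/9), width = 5/9 - 4/9 = 1/9
  'f': [4/9 + 1/9*0/1, 4/9 + 1/9*1/3) = [4/9, 13/27)
  'b': [4/9 + 1/9*1/3, 4/9 + 1/9*2/3) = [13/27, 14/27)
  'd': [4/9 + 1/9*2/3, 4/9 + 1/9*1/1) = [14/27, 5/9) <- contains code 29/54
  emit 'd', narrow to [14/27, 5/9)

Answer: symbol=b low=1/3 high=2/3
symbol=b low=4/9 high=5/9
symbol=d low=14/27 high=5/9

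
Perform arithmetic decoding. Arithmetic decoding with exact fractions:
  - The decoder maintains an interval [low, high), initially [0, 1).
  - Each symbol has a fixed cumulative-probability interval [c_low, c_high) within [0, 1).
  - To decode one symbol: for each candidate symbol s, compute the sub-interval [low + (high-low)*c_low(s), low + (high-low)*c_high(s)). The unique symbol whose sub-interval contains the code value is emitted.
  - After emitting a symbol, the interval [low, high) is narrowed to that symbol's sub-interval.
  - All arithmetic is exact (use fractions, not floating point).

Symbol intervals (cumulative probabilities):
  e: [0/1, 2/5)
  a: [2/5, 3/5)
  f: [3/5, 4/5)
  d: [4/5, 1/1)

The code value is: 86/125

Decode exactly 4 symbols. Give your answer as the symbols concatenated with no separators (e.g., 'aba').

Step 1: interval [0/1, 1/1), width = 1/1 - 0/1 = 1/1
  'e': [0/1 + 1/1*0/1, 0/1 + 1/1*2/5) = [0/1, 2/5)
  'a': [0/1 + 1/1*2/5, 0/1 + 1/1*3/5) = [2/5, 3/5)
  'f': [0/1 + 1/1*3/5, 0/1 + 1/1*4/5) = [3/5, 4/5) <- contains code 86/125
  'd': [0/1 + 1/1*4/5, 0/1 + 1/1*1/1) = [4/5, 1/1)
  emit 'f', narrow to [3/5, 4/5)
Step 2: interval [3/5, 4/5), width = 4/5 - 3/5 = 1/5
  'e': [3/5 + 1/5*0/1, 3/5 + 1/5*2/5) = [3/5, 17/25)
  'a': [3/5 + 1/5*2/5, 3/5 + 1/5*3/5) = [17/25, 18/25) <- contains code 86/125
  'f': [3/5 + 1/5*3/5, 3/5 + 1/5*4/5) = [18/25, 19/25)
  'd': [3/5 + 1/5*4/5, 3/5 + 1/5*1/1) = [19/25, 4/5)
  emit 'a', narrow to [17/25, 18/25)
Step 3: interval [17/25, 18/25), width = 18/25 - 17/25 = 1/25
  'e': [17/25 + 1/25*0/1, 17/25 + 1/25*2/5) = [17/25, 87/125) <- contains code 86/125
  'a': [17/25 + 1/25*2/5, 17/25 + 1/25*3/5) = [87/125, 88/125)
  'f': [17/25 + 1/25*3/5, 17/25 + 1/25*4/5) = [88/125, 89/125)
  'd': [17/25 + 1/25*4/5, 17/25 + 1/25*1/1) = [89/125, 18/25)
  emit 'e', narrow to [17/25, 87/125)
Step 4: interval [17/25, 87/125), width = 87/125 - 17/25 = 2/125
  'e': [17/25 + 2/125*0/1, 17/25 + 2/125*2/5) = [17/25, 429/625)
  'a': [17/25 + 2/125*2/5, 17/25 + 2/125*3/5) = [429/625, 431/625) <- contains code 86/125
  'f': [17/25 + 2/125*3/5, 17/25 + 2/125*4/5) = [431/625, 433/625)
  'd': [17/25 + 2/125*4/5, 17/25 + 2/125*1/1) = [433/625, 87/125)
  emit 'a', narrow to [429/625, 431/625)

Answer: faea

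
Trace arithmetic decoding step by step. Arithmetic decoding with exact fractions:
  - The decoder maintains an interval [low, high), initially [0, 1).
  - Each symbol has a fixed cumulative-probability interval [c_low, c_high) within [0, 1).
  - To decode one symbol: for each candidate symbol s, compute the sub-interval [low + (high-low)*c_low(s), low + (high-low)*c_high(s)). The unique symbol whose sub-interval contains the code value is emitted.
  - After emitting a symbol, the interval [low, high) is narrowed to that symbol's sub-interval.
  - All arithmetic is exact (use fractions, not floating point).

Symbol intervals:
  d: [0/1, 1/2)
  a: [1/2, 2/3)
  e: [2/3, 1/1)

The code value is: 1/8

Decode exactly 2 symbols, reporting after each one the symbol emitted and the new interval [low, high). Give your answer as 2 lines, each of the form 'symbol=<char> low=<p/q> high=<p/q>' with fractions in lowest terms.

Answer: symbol=d low=0/1 high=1/2
symbol=d low=0/1 high=1/4

Derivation:
Step 1: interval [0/1, 1/1), width = 1/1 - 0/1 = 1/1
  'd': [0/1 + 1/1*0/1, 0/1 + 1/1*1/2) = [0/1, 1/2) <- contains code 1/8
  'a': [0/1 + 1/1*1/2, 0/1 + 1/1*2/3) = [1/2, 2/3)
  'e': [0/1 + 1/1*2/3, 0/1 + 1/1*1/1) = [2/3, 1/1)
  emit 'd', narrow to [0/1, 1/2)
Step 2: interval [0/1, 1/2), width = 1/2 - 0/1 = 1/2
  'd': [0/1 + 1/2*0/1, 0/1 + 1/2*1/2) = [0/1, 1/4) <- contains code 1/8
  'a': [0/1 + 1/2*1/2, 0/1 + 1/2*2/3) = [1/4, 1/3)
  'e': [0/1 + 1/2*2/3, 0/1 + 1/2*1/1) = [1/3, 1/2)
  emit 'd', narrow to [0/1, 1/4)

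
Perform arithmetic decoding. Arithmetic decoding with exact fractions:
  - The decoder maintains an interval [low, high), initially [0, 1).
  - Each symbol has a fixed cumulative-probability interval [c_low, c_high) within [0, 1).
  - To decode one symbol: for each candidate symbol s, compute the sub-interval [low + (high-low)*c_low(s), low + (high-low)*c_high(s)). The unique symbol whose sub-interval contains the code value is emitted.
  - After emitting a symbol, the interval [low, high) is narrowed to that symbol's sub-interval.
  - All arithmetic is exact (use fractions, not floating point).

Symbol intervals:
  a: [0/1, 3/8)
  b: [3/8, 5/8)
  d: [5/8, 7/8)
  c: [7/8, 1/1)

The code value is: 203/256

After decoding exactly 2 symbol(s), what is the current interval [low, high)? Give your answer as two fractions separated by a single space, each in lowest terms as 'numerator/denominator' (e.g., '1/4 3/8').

Answer: 25/32 27/32

Derivation:
Step 1: interval [0/1, 1/1), width = 1/1 - 0/1 = 1/1
  'a': [0/1 + 1/1*0/1, 0/1 + 1/1*3/8) = [0/1, 3/8)
  'b': [0/1 + 1/1*3/8, 0/1 + 1/1*5/8) = [3/8, 5/8)
  'd': [0/1 + 1/1*5/8, 0/1 + 1/1*7/8) = [5/8, 7/8) <- contains code 203/256
  'c': [0/1 + 1/1*7/8, 0/1 + 1/1*1/1) = [7/8, 1/1)
  emit 'd', narrow to [5/8, 7/8)
Step 2: interval [5/8, 7/8), width = 7/8 - 5/8 = 1/4
  'a': [5/8 + 1/4*0/1, 5/8 + 1/4*3/8) = [5/8, 23/32)
  'b': [5/8 + 1/4*3/8, 5/8 + 1/4*5/8) = [23/32, 25/32)
  'd': [5/8 + 1/4*5/8, 5/8 + 1/4*7/8) = [25/32, 27/32) <- contains code 203/256
  'c': [5/8 + 1/4*7/8, 5/8 + 1/4*1/1) = [27/32, 7/8)
  emit 'd', narrow to [25/32, 27/32)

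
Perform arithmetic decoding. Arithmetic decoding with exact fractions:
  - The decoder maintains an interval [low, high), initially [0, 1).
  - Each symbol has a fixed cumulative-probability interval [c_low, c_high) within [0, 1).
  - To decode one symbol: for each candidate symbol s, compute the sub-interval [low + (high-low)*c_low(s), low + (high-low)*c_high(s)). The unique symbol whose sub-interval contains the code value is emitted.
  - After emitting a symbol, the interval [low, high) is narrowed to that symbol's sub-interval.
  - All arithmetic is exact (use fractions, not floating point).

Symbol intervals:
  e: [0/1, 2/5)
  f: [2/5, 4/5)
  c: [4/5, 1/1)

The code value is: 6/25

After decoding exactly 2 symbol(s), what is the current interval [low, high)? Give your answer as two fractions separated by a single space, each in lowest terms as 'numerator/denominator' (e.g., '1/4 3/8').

Answer: 4/25 8/25

Derivation:
Step 1: interval [0/1, 1/1), width = 1/1 - 0/1 = 1/1
  'e': [0/1 + 1/1*0/1, 0/1 + 1/1*2/5) = [0/1, 2/5) <- contains code 6/25
  'f': [0/1 + 1/1*2/5, 0/1 + 1/1*4/5) = [2/5, 4/5)
  'c': [0/1 + 1/1*4/5, 0/1 + 1/1*1/1) = [4/5, 1/1)
  emit 'e', narrow to [0/1, 2/5)
Step 2: interval [0/1, 2/5), width = 2/5 - 0/1 = 2/5
  'e': [0/1 + 2/5*0/1, 0/1 + 2/5*2/5) = [0/1, 4/25)
  'f': [0/1 + 2/5*2/5, 0/1 + 2/5*4/5) = [4/25, 8/25) <- contains code 6/25
  'c': [0/1 + 2/5*4/5, 0/1 + 2/5*1/1) = [8/25, 2/5)
  emit 'f', narrow to [4/25, 8/25)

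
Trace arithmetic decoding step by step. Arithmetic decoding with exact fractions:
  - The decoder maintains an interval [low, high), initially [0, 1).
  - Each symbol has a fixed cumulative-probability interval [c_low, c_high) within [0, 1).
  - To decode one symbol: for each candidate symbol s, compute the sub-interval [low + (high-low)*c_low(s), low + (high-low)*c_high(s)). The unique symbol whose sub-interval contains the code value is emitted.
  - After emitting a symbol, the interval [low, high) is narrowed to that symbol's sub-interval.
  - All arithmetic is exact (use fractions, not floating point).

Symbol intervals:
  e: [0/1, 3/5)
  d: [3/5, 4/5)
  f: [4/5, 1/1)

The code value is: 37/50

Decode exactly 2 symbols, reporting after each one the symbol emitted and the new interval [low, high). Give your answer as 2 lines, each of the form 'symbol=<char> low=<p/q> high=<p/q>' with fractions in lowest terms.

Answer: symbol=d low=3/5 high=4/5
symbol=d low=18/25 high=19/25

Derivation:
Step 1: interval [0/1, 1/1), width = 1/1 - 0/1 = 1/1
  'e': [0/1 + 1/1*0/1, 0/1 + 1/1*3/5) = [0/1, 3/5)
  'd': [0/1 + 1/1*3/5, 0/1 + 1/1*4/5) = [3/5, 4/5) <- contains code 37/50
  'f': [0/1 + 1/1*4/5, 0/1 + 1/1*1/1) = [4/5, 1/1)
  emit 'd', narrow to [3/5, 4/5)
Step 2: interval [3/5, 4/5), width = 4/5 - 3/5 = 1/5
  'e': [3/5 + 1/5*0/1, 3/5 + 1/5*3/5) = [3/5, 18/25)
  'd': [3/5 + 1/5*3/5, 3/5 + 1/5*4/5) = [18/25, 19/25) <- contains code 37/50
  'f': [3/5 + 1/5*4/5, 3/5 + 1/5*1/1) = [19/25, 4/5)
  emit 'd', narrow to [18/25, 19/25)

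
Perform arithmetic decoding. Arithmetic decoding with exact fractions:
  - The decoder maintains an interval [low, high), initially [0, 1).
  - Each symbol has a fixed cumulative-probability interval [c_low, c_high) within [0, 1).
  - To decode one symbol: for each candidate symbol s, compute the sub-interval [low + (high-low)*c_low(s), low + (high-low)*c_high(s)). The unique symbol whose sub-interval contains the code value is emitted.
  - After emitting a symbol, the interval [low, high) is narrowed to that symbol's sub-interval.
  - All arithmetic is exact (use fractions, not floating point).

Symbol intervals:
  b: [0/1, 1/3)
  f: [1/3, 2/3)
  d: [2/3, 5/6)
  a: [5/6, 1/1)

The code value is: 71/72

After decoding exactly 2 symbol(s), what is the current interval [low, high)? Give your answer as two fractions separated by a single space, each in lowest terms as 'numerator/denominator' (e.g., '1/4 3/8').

Answer: 35/36 1/1

Derivation:
Step 1: interval [0/1, 1/1), width = 1/1 - 0/1 = 1/1
  'b': [0/1 + 1/1*0/1, 0/1 + 1/1*1/3) = [0/1, 1/3)
  'f': [0/1 + 1/1*1/3, 0/1 + 1/1*2/3) = [1/3, 2/3)
  'd': [0/1 + 1/1*2/3, 0/1 + 1/1*5/6) = [2/3, 5/6)
  'a': [0/1 + 1/1*5/6, 0/1 + 1/1*1/1) = [5/6, 1/1) <- contains code 71/72
  emit 'a', narrow to [5/6, 1/1)
Step 2: interval [5/6, 1/1), width = 1/1 - 5/6 = 1/6
  'b': [5/6 + 1/6*0/1, 5/6 + 1/6*1/3) = [5/6, 8/9)
  'f': [5/6 + 1/6*1/3, 5/6 + 1/6*2/3) = [8/9, 17/18)
  'd': [5/6 + 1/6*2/3, 5/6 + 1/6*5/6) = [17/18, 35/36)
  'a': [5/6 + 1/6*5/6, 5/6 + 1/6*1/1) = [35/36, 1/1) <- contains code 71/72
  emit 'a', narrow to [35/36, 1/1)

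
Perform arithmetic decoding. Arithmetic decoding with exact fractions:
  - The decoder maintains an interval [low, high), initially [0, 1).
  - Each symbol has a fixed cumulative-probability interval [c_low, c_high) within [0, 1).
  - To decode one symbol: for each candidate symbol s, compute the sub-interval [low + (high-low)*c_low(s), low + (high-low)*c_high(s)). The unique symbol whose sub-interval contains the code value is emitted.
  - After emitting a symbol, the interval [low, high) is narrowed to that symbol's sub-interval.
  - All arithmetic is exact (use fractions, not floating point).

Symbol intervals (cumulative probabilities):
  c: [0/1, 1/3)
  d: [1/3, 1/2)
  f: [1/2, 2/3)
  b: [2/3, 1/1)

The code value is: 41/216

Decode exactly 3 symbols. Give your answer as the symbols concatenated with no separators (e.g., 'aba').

Step 1: interval [0/1, 1/1), width = 1/1 - 0/1 = 1/1
  'c': [0/1 + 1/1*0/1, 0/1 + 1/1*1/3) = [0/1, 1/3) <- contains code 41/216
  'd': [0/1 + 1/1*1/3, 0/1 + 1/1*1/2) = [1/3, 1/2)
  'f': [0/1 + 1/1*1/2, 0/1 + 1/1*2/3) = [1/2, 2/3)
  'b': [0/1 + 1/1*2/3, 0/1 + 1/1*1/1) = [2/3, 1/1)
  emit 'c', narrow to [0/1, 1/3)
Step 2: interval [0/1, 1/3), width = 1/3 - 0/1 = 1/3
  'c': [0/1 + 1/3*0/1, 0/1 + 1/3*1/3) = [0/1, 1/9)
  'd': [0/1 + 1/3*1/3, 0/1 + 1/3*1/2) = [1/9, 1/6)
  'f': [0/1 + 1/3*1/2, 0/1 + 1/3*2/3) = [1/6, 2/9) <- contains code 41/216
  'b': [0/1 + 1/3*2/3, 0/1 + 1/3*1/1) = [2/9, 1/3)
  emit 'f', narrow to [1/6, 2/9)
Step 3: interval [1/6, 2/9), width = 2/9 - 1/6 = 1/18
  'c': [1/6 + 1/18*0/1, 1/6 + 1/18*1/3) = [1/6, 5/27)
  'd': [1/6 + 1/18*1/3, 1/6 + 1/18*1/2) = [5/27, 7/36) <- contains code 41/216
  'f': [1/6 + 1/18*1/2, 1/6 + 1/18*2/3) = [7/36, 11/54)
  'b': [1/6 + 1/18*2/3, 1/6 + 1/18*1/1) = [11/54, 2/9)
  emit 'd', narrow to [5/27, 7/36)

Answer: cfd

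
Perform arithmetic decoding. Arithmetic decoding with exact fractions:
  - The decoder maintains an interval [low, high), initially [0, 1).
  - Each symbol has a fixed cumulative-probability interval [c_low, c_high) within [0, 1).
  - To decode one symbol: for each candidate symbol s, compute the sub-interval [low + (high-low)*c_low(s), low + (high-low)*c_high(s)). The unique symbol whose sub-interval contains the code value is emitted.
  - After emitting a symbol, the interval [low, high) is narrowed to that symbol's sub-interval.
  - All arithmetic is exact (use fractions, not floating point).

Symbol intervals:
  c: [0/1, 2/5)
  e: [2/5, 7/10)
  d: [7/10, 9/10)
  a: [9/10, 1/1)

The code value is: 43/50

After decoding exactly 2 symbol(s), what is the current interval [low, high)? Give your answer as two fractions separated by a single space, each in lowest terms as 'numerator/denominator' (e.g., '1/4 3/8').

Answer: 21/25 22/25

Derivation:
Step 1: interval [0/1, 1/1), width = 1/1 - 0/1 = 1/1
  'c': [0/1 + 1/1*0/1, 0/1 + 1/1*2/5) = [0/1, 2/5)
  'e': [0/1 + 1/1*2/5, 0/1 + 1/1*7/10) = [2/5, 7/10)
  'd': [0/1 + 1/1*7/10, 0/1 + 1/1*9/10) = [7/10, 9/10) <- contains code 43/50
  'a': [0/1 + 1/1*9/10, 0/1 + 1/1*1/1) = [9/10, 1/1)
  emit 'd', narrow to [7/10, 9/10)
Step 2: interval [7/10, 9/10), width = 9/10 - 7/10 = 1/5
  'c': [7/10 + 1/5*0/1, 7/10 + 1/5*2/5) = [7/10, 39/50)
  'e': [7/10 + 1/5*2/5, 7/10 + 1/5*7/10) = [39/50, 21/25)
  'd': [7/10 + 1/5*7/10, 7/10 + 1/5*9/10) = [21/25, 22/25) <- contains code 43/50
  'a': [7/10 + 1/5*9/10, 7/10 + 1/5*1/1) = [22/25, 9/10)
  emit 'd', narrow to [21/25, 22/25)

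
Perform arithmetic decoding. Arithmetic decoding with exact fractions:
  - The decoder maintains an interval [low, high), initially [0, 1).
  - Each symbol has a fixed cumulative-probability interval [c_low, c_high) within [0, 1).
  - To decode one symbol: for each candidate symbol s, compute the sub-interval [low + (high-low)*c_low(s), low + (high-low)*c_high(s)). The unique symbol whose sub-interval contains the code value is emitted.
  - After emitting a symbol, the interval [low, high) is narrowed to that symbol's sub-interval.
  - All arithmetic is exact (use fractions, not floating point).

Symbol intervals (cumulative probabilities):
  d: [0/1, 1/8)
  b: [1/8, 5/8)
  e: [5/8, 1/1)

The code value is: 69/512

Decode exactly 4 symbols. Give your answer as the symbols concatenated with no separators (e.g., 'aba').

Answer: bdbd

Derivation:
Step 1: interval [0/1, 1/1), width = 1/1 - 0/1 = 1/1
  'd': [0/1 + 1/1*0/1, 0/1 + 1/1*1/8) = [0/1, 1/8)
  'b': [0/1 + 1/1*1/8, 0/1 + 1/1*5/8) = [1/8, 5/8) <- contains code 69/512
  'e': [0/1 + 1/1*5/8, 0/1 + 1/1*1/1) = [5/8, 1/1)
  emit 'b', narrow to [1/8, 5/8)
Step 2: interval [1/8, 5/8), width = 5/8 - 1/8 = 1/2
  'd': [1/8 + 1/2*0/1, 1/8 + 1/2*1/8) = [1/8, 3/16) <- contains code 69/512
  'b': [1/8 + 1/2*1/8, 1/8 + 1/2*5/8) = [3/16, 7/16)
  'e': [1/8 + 1/2*5/8, 1/8 + 1/2*1/1) = [7/16, 5/8)
  emit 'd', narrow to [1/8, 3/16)
Step 3: interval [1/8, 3/16), width = 3/16 - 1/8 = 1/16
  'd': [1/8 + 1/16*0/1, 1/8 + 1/16*1/8) = [1/8, 17/128)
  'b': [1/8 + 1/16*1/8, 1/8 + 1/16*5/8) = [17/128, 21/128) <- contains code 69/512
  'e': [1/8 + 1/16*5/8, 1/8 + 1/16*1/1) = [21/128, 3/16)
  emit 'b', narrow to [17/128, 21/128)
Step 4: interval [17/128, 21/128), width = 21/128 - 17/128 = 1/32
  'd': [17/128 + 1/32*0/1, 17/128 + 1/32*1/8) = [17/128, 35/256) <- contains code 69/512
  'b': [17/128 + 1/32*1/8, 17/128 + 1/32*5/8) = [35/256, 39/256)
  'e': [17/128 + 1/32*5/8, 17/128 + 1/32*1/1) = [39/256, 21/128)
  emit 'd', narrow to [17/128, 35/256)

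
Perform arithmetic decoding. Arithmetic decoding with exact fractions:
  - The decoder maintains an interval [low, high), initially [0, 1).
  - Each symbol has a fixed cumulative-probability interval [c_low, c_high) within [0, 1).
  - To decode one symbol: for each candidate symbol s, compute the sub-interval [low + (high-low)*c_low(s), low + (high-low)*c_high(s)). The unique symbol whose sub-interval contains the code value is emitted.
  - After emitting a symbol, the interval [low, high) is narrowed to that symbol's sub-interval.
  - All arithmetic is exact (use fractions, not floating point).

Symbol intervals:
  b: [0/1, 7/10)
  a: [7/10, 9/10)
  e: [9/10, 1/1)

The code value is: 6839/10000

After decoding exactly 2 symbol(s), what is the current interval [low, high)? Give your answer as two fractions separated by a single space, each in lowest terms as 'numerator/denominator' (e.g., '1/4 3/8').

Step 1: interval [0/1, 1/1), width = 1/1 - 0/1 = 1/1
  'b': [0/1 + 1/1*0/1, 0/1 + 1/1*7/10) = [0/1, 7/10) <- contains code 6839/10000
  'a': [0/1 + 1/1*7/10, 0/1 + 1/1*9/10) = [7/10, 9/10)
  'e': [0/1 + 1/1*9/10, 0/1 + 1/1*1/1) = [9/10, 1/1)
  emit 'b', narrow to [0/1, 7/10)
Step 2: interval [0/1, 7/10), width = 7/10 - 0/1 = 7/10
  'b': [0/1 + 7/10*0/1, 0/1 + 7/10*7/10) = [0/1, 49/100)
  'a': [0/1 + 7/10*7/10, 0/1 + 7/10*9/10) = [49/100, 63/100)
  'e': [0/1 + 7/10*9/10, 0/1 + 7/10*1/1) = [63/100, 7/10) <- contains code 6839/10000
  emit 'e', narrow to [63/100, 7/10)

Answer: 63/100 7/10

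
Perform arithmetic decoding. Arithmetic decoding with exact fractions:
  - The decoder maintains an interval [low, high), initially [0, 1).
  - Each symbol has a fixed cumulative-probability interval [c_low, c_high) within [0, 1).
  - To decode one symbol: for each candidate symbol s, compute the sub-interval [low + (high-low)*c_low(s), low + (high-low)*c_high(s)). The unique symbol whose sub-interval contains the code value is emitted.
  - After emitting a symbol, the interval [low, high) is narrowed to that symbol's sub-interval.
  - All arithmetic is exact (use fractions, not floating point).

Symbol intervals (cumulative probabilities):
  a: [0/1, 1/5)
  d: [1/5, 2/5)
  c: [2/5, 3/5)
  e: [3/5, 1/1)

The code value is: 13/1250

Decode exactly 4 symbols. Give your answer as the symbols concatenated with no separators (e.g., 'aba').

Step 1: interval [0/1, 1/1), width = 1/1 - 0/1 = 1/1
  'a': [0/1 + 1/1*0/1, 0/1 + 1/1*1/5) = [0/1, 1/5) <- contains code 13/1250
  'd': [0/1 + 1/1*1/5, 0/1 + 1/1*2/5) = [1/5, 2/5)
  'c': [0/1 + 1/1*2/5, 0/1 + 1/1*3/5) = [2/5, 3/5)
  'e': [0/1 + 1/1*3/5, 0/1 + 1/1*1/1) = [3/5, 1/1)
  emit 'a', narrow to [0/1, 1/5)
Step 2: interval [0/1, 1/5), width = 1/5 - 0/1 = 1/5
  'a': [0/1 + 1/5*0/1, 0/1 + 1/5*1/5) = [0/1, 1/25) <- contains code 13/1250
  'd': [0/1 + 1/5*1/5, 0/1 + 1/5*2/5) = [1/25, 2/25)
  'c': [0/1 + 1/5*2/5, 0/1 + 1/5*3/5) = [2/25, 3/25)
  'e': [0/1 + 1/5*3/5, 0/1 + 1/5*1/1) = [3/25, 1/5)
  emit 'a', narrow to [0/1, 1/25)
Step 3: interval [0/1, 1/25), width = 1/25 - 0/1 = 1/25
  'a': [0/1 + 1/25*0/1, 0/1 + 1/25*1/5) = [0/1, 1/125)
  'd': [0/1 + 1/25*1/5, 0/1 + 1/25*2/5) = [1/125, 2/125) <- contains code 13/1250
  'c': [0/1 + 1/25*2/5, 0/1 + 1/25*3/5) = [2/125, 3/125)
  'e': [0/1 + 1/25*3/5, 0/1 + 1/25*1/1) = [3/125, 1/25)
  emit 'd', narrow to [1/125, 2/125)
Step 4: interval [1/125, 2/125), width = 2/125 - 1/125 = 1/125
  'a': [1/125 + 1/125*0/1, 1/125 + 1/125*1/5) = [1/125, 6/625)
  'd': [1/125 + 1/125*1/5, 1/125 + 1/125*2/5) = [6/625, 7/625) <- contains code 13/1250
  'c': [1/125 + 1/125*2/5, 1/125 + 1/125*3/5) = [7/625, 8/625)
  'e': [1/125 + 1/125*3/5, 1/125 + 1/125*1/1) = [8/625, 2/125)
  emit 'd', narrow to [6/625, 7/625)

Answer: aadd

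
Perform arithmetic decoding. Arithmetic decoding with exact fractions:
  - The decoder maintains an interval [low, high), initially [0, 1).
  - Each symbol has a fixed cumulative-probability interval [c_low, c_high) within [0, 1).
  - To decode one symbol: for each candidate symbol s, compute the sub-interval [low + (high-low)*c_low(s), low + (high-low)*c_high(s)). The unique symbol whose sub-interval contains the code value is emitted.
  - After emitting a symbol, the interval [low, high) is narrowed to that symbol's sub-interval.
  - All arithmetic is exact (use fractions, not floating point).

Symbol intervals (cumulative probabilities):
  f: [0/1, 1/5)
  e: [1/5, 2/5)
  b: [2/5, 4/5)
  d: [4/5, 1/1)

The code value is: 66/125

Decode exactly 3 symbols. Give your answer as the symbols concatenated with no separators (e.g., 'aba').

Step 1: interval [0/1, 1/1), width = 1/1 - 0/1 = 1/1
  'f': [0/1 + 1/1*0/1, 0/1 + 1/1*1/5) = [0/1, 1/5)
  'e': [0/1 + 1/1*1/5, 0/1 + 1/1*2/5) = [1/5, 2/5)
  'b': [0/1 + 1/1*2/5, 0/1 + 1/1*4/5) = [2/5, 4/5) <- contains code 66/125
  'd': [0/1 + 1/1*4/5, 0/1 + 1/1*1/1) = [4/5, 1/1)
  emit 'b', narrow to [2/5, 4/5)
Step 2: interval [2/5, 4/5), width = 4/5 - 2/5 = 2/5
  'f': [2/5 + 2/5*0/1, 2/5 + 2/5*1/5) = [2/5, 12/25)
  'e': [2/5 + 2/5*1/5, 2/5 + 2/5*2/5) = [12/25, 14/25) <- contains code 66/125
  'b': [2/5 + 2/5*2/5, 2/5 + 2/5*4/5) = [14/25, 18/25)
  'd': [2/5 + 2/5*4/5, 2/5 + 2/5*1/1) = [18/25, 4/5)
  emit 'e', narrow to [12/25, 14/25)
Step 3: interval [12/25, 14/25), width = 14/25 - 12/25 = 2/25
  'f': [12/25 + 2/25*0/1, 12/25 + 2/25*1/5) = [12/25, 62/125)
  'e': [12/25 + 2/25*1/5, 12/25 + 2/25*2/5) = [62/125, 64/125)
  'b': [12/25 + 2/25*2/5, 12/25 + 2/25*4/5) = [64/125, 68/125) <- contains code 66/125
  'd': [12/25 + 2/25*4/5, 12/25 + 2/25*1/1) = [68/125, 14/25)
  emit 'b', narrow to [64/125, 68/125)

Answer: beb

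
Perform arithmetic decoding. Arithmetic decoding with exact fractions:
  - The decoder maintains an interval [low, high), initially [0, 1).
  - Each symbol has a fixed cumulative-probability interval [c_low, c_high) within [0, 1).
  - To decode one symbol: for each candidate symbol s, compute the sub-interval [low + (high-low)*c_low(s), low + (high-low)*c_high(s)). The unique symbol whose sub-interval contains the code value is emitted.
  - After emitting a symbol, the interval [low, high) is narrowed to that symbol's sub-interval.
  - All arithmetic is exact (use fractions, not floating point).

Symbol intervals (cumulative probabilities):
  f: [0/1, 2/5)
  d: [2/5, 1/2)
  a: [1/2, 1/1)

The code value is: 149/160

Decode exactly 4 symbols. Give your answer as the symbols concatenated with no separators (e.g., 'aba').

Step 1: interval [0/1, 1/1), width = 1/1 - 0/1 = 1/1
  'f': [0/1 + 1/1*0/1, 0/1 + 1/1*2/5) = [0/1, 2/5)
  'd': [0/1 + 1/1*2/5, 0/1 + 1/1*1/2) = [2/5, 1/2)
  'a': [0/1 + 1/1*1/2, 0/1 + 1/1*1/1) = [1/2, 1/1) <- contains code 149/160
  emit 'a', narrow to [1/2, 1/1)
Step 2: interval [1/2, 1/1), width = 1/1 - 1/2 = 1/2
  'f': [1/2 + 1/2*0/1, 1/2 + 1/2*2/5) = [1/2, 7/10)
  'd': [1/2 + 1/2*2/5, 1/2 + 1/2*1/2) = [7/10, 3/4)
  'a': [1/2 + 1/2*1/2, 1/2 + 1/2*1/1) = [3/4, 1/1) <- contains code 149/160
  emit 'a', narrow to [3/4, 1/1)
Step 3: interval [3/4, 1/1), width = 1/1 - 3/4 = 1/4
  'f': [3/4 + 1/4*0/1, 3/4 + 1/4*2/5) = [3/4, 17/20)
  'd': [3/4 + 1/4*2/5, 3/4 + 1/4*1/2) = [17/20, 7/8)
  'a': [3/4 + 1/4*1/2, 3/4 + 1/4*1/1) = [7/8, 1/1) <- contains code 149/160
  emit 'a', narrow to [7/8, 1/1)
Step 4: interval [7/8, 1/1), width = 1/1 - 7/8 = 1/8
  'f': [7/8 + 1/8*0/1, 7/8 + 1/8*2/5) = [7/8, 37/40)
  'd': [7/8 + 1/8*2/5, 7/8 + 1/8*1/2) = [37/40, 15/16) <- contains code 149/160
  'a': [7/8 + 1/8*1/2, 7/8 + 1/8*1/1) = [15/16, 1/1)
  emit 'd', narrow to [37/40, 15/16)

Answer: aaad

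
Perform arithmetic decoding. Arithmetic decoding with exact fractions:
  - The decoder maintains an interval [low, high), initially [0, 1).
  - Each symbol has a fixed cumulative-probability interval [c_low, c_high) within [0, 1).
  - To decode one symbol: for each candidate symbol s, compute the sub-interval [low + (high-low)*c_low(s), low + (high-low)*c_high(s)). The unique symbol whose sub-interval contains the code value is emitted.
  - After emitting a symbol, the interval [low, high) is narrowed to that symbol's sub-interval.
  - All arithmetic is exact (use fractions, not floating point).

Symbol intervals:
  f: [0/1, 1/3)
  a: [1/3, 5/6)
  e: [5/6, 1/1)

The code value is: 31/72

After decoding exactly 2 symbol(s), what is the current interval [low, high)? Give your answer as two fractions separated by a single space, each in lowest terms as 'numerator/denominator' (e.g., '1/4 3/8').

Answer: 1/3 1/2

Derivation:
Step 1: interval [0/1, 1/1), width = 1/1 - 0/1 = 1/1
  'f': [0/1 + 1/1*0/1, 0/1 + 1/1*1/3) = [0/1, 1/3)
  'a': [0/1 + 1/1*1/3, 0/1 + 1/1*5/6) = [1/3, 5/6) <- contains code 31/72
  'e': [0/1 + 1/1*5/6, 0/1 + 1/1*1/1) = [5/6, 1/1)
  emit 'a', narrow to [1/3, 5/6)
Step 2: interval [1/3, 5/6), width = 5/6 - 1/3 = 1/2
  'f': [1/3 + 1/2*0/1, 1/3 + 1/2*1/3) = [1/3, 1/2) <- contains code 31/72
  'a': [1/3 + 1/2*1/3, 1/3 + 1/2*5/6) = [1/2, 3/4)
  'e': [1/3 + 1/2*5/6, 1/3 + 1/2*1/1) = [3/4, 5/6)
  emit 'f', narrow to [1/3, 1/2)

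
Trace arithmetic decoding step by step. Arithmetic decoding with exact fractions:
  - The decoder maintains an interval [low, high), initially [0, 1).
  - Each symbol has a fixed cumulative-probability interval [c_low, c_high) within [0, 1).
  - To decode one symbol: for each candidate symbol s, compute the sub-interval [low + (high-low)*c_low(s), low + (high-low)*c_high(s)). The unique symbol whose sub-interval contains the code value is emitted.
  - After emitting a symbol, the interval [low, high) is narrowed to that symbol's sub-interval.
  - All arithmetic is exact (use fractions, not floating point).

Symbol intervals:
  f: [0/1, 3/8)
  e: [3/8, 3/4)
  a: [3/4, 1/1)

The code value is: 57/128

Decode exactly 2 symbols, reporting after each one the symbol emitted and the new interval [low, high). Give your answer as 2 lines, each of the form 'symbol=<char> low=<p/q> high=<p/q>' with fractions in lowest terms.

Step 1: interval [0/1, 1/1), width = 1/1 - 0/1 = 1/1
  'f': [0/1 + 1/1*0/1, 0/1 + 1/1*3/8) = [0/1, 3/8)
  'e': [0/1 + 1/1*3/8, 0/1 + 1/1*3/4) = [3/8, 3/4) <- contains code 57/128
  'a': [0/1 + 1/1*3/4, 0/1 + 1/1*1/1) = [3/4, 1/1)
  emit 'e', narrow to [3/8, 3/4)
Step 2: interval [3/8, 3/4), width = 3/4 - 3/8 = 3/8
  'f': [3/8 + 3/8*0/1, 3/8 + 3/8*3/8) = [3/8, 33/64) <- contains code 57/128
  'e': [3/8 + 3/8*3/8, 3/8 + 3/8*3/4) = [33/64, 21/32)
  'a': [3/8 + 3/8*3/4, 3/8 + 3/8*1/1) = [21/32, 3/4)
  emit 'f', narrow to [3/8, 33/64)

Answer: symbol=e low=3/8 high=3/4
symbol=f low=3/8 high=33/64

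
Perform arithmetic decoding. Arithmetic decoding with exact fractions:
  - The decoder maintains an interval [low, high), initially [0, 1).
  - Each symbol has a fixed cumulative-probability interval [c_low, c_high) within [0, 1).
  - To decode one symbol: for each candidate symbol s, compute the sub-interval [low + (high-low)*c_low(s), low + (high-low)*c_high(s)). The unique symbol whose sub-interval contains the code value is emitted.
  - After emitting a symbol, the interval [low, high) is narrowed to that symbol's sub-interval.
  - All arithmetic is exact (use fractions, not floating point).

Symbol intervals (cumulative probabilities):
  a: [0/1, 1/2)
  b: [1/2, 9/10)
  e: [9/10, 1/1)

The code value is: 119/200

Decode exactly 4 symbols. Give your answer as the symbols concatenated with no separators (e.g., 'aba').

Step 1: interval [0/1, 1/1), width = 1/1 - 0/1 = 1/1
  'a': [0/1 + 1/1*0/1, 0/1 + 1/1*1/2) = [0/1, 1/2)
  'b': [0/1 + 1/1*1/2, 0/1 + 1/1*9/10) = [1/2, 9/10) <- contains code 119/200
  'e': [0/1 + 1/1*9/10, 0/1 + 1/1*1/1) = [9/10, 1/1)
  emit 'b', narrow to [1/2, 9/10)
Step 2: interval [1/2, 9/10), width = 9/10 - 1/2 = 2/5
  'a': [1/2 + 2/5*0/1, 1/2 + 2/5*1/2) = [1/2, 7/10) <- contains code 119/200
  'b': [1/2 + 2/5*1/2, 1/2 + 2/5*9/10) = [7/10, 43/50)
  'e': [1/2 + 2/5*9/10, 1/2 + 2/5*1/1) = [43/50, 9/10)
  emit 'a', narrow to [1/2, 7/10)
Step 3: interval [1/2, 7/10), width = 7/10 - 1/2 = 1/5
  'a': [1/2 + 1/5*0/1, 1/2 + 1/5*1/2) = [1/2, 3/5) <- contains code 119/200
  'b': [1/2 + 1/5*1/2, 1/2 + 1/5*9/10) = [3/5, 17/25)
  'e': [1/2 + 1/5*9/10, 1/2 + 1/5*1/1) = [17/25, 7/10)
  emit 'a', narrow to [1/2, 3/5)
Step 4: interval [1/2, 3/5), width = 3/5 - 1/2 = 1/10
  'a': [1/2 + 1/10*0/1, 1/2 + 1/10*1/2) = [1/2, 11/20)
  'b': [1/2 + 1/10*1/2, 1/2 + 1/10*9/10) = [11/20, 59/100)
  'e': [1/2 + 1/10*9/10, 1/2 + 1/10*1/1) = [59/100, 3/5) <- contains code 119/200
  emit 'e', narrow to [59/100, 3/5)

Answer: baae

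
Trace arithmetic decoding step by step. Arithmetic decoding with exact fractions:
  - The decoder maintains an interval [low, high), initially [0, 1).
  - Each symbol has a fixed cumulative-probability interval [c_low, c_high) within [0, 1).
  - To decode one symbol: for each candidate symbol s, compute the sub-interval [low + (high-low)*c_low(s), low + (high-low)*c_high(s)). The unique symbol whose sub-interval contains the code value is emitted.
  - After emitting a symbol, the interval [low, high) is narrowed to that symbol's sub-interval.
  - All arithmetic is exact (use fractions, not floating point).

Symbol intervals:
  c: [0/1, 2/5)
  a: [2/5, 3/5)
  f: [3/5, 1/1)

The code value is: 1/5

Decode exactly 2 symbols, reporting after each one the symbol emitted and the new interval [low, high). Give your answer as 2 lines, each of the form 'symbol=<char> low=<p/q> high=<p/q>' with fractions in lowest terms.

Answer: symbol=c low=0/1 high=2/5
symbol=a low=4/25 high=6/25

Derivation:
Step 1: interval [0/1, 1/1), width = 1/1 - 0/1 = 1/1
  'c': [0/1 + 1/1*0/1, 0/1 + 1/1*2/5) = [0/1, 2/5) <- contains code 1/5
  'a': [0/1 + 1/1*2/5, 0/1 + 1/1*3/5) = [2/5, 3/5)
  'f': [0/1 + 1/1*3/5, 0/1 + 1/1*1/1) = [3/5, 1/1)
  emit 'c', narrow to [0/1, 2/5)
Step 2: interval [0/1, 2/5), width = 2/5 - 0/1 = 2/5
  'c': [0/1 + 2/5*0/1, 0/1 + 2/5*2/5) = [0/1, 4/25)
  'a': [0/1 + 2/5*2/5, 0/1 + 2/5*3/5) = [4/25, 6/25) <- contains code 1/5
  'f': [0/1 + 2/5*3/5, 0/1 + 2/5*1/1) = [6/25, 2/5)
  emit 'a', narrow to [4/25, 6/25)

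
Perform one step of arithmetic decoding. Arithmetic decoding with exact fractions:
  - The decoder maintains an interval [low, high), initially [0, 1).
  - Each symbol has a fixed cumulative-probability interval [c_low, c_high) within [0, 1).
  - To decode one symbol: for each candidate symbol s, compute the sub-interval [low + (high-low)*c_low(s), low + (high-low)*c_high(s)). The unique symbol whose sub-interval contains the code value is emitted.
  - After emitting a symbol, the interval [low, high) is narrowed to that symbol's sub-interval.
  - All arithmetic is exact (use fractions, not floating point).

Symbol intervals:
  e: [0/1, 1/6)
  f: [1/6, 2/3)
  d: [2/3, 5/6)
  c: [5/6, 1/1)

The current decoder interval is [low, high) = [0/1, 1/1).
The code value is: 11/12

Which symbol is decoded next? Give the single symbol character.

Answer: c

Derivation:
Interval width = high − low = 1/1 − 0/1 = 1/1
Scaled code = (code − low) / width = (11/12 − 0/1) / 1/1 = 11/12
  e: [0/1, 1/6) 
  f: [1/6, 2/3) 
  d: [2/3, 5/6) 
  c: [5/6, 1/1) ← scaled code falls here ✓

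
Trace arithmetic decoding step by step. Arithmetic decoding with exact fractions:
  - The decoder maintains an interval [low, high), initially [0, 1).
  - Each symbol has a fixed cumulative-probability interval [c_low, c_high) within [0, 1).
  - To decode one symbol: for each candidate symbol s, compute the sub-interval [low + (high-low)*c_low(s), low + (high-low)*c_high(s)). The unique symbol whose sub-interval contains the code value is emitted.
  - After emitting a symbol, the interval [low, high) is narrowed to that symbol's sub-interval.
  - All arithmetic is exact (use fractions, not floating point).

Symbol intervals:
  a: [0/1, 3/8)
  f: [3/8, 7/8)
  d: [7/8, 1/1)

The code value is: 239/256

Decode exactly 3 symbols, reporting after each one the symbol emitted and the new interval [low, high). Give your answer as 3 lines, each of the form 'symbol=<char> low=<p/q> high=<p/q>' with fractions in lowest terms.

Step 1: interval [0/1, 1/1), width = 1/1 - 0/1 = 1/1
  'a': [0/1 + 1/1*0/1, 0/1 + 1/1*3/8) = [0/1, 3/8)
  'f': [0/1 + 1/1*3/8, 0/1 + 1/1*7/8) = [3/8, 7/8)
  'd': [0/1 + 1/1*7/8, 0/1 + 1/1*1/1) = [7/8, 1/1) <- contains code 239/256
  emit 'd', narrow to [7/8, 1/1)
Step 2: interval [7/8, 1/1), width = 1/1 - 7/8 = 1/8
  'a': [7/8 + 1/8*0/1, 7/8 + 1/8*3/8) = [7/8, 59/64)
  'f': [7/8 + 1/8*3/8, 7/8 + 1/8*7/8) = [59/64, 63/64) <- contains code 239/256
  'd': [7/8 + 1/8*7/8, 7/8 + 1/8*1/1) = [63/64, 1/1)
  emit 'f', narrow to [59/64, 63/64)
Step 3: interval [59/64, 63/64), width = 63/64 - 59/64 = 1/16
  'a': [59/64 + 1/16*0/1, 59/64 + 1/16*3/8) = [59/64, 121/128) <- contains code 239/256
  'f': [59/64 + 1/16*3/8, 59/64 + 1/16*7/8) = [121/128, 125/128)
  'd': [59/64 + 1/16*7/8, 59/64 + 1/16*1/1) = [125/128, 63/64)
  emit 'a', narrow to [59/64, 121/128)

Answer: symbol=d low=7/8 high=1/1
symbol=f low=59/64 high=63/64
symbol=a low=59/64 high=121/128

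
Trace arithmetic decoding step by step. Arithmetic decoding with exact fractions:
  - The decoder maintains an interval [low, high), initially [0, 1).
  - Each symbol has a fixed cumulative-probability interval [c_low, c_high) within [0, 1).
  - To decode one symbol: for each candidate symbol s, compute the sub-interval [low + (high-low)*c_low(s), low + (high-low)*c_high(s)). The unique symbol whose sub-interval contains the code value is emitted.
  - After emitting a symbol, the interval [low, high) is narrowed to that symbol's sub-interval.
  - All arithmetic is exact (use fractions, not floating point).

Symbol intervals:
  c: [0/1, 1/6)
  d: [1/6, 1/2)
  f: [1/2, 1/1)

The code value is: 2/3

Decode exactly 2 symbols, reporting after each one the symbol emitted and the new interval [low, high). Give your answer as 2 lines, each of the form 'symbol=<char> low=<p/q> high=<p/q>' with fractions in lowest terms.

Answer: symbol=f low=1/2 high=1/1
symbol=d low=7/12 high=3/4

Derivation:
Step 1: interval [0/1, 1/1), width = 1/1 - 0/1 = 1/1
  'c': [0/1 + 1/1*0/1, 0/1 + 1/1*1/6) = [0/1, 1/6)
  'd': [0/1 + 1/1*1/6, 0/1 + 1/1*1/2) = [1/6, 1/2)
  'f': [0/1 + 1/1*1/2, 0/1 + 1/1*1/1) = [1/2, 1/1) <- contains code 2/3
  emit 'f', narrow to [1/2, 1/1)
Step 2: interval [1/2, 1/1), width = 1/1 - 1/2 = 1/2
  'c': [1/2 + 1/2*0/1, 1/2 + 1/2*1/6) = [1/2, 7/12)
  'd': [1/2 + 1/2*1/6, 1/2 + 1/2*1/2) = [7/12, 3/4) <- contains code 2/3
  'f': [1/2 + 1/2*1/2, 1/2 + 1/2*1/1) = [3/4, 1/1)
  emit 'd', narrow to [7/12, 3/4)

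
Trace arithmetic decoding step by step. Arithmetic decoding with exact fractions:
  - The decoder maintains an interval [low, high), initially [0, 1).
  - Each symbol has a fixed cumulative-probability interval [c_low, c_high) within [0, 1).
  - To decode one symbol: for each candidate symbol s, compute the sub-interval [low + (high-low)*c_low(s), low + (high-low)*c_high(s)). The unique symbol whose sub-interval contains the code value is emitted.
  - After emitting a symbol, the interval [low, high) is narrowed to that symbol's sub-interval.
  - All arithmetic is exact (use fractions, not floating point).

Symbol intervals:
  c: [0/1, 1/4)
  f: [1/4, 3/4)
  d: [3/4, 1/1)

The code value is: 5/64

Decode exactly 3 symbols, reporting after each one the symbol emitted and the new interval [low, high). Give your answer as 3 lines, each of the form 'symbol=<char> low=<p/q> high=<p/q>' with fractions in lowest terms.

Step 1: interval [0/1, 1/1), width = 1/1 - 0/1 = 1/1
  'c': [0/1 + 1/1*0/1, 0/1 + 1/1*1/4) = [0/1, 1/4) <- contains code 5/64
  'f': [0/1 + 1/1*1/4, 0/1 + 1/1*3/4) = [1/4, 3/4)
  'd': [0/1 + 1/1*3/4, 0/1 + 1/1*1/1) = [3/4, 1/1)
  emit 'c', narrow to [0/1, 1/4)
Step 2: interval [0/1, 1/4), width = 1/4 - 0/1 = 1/4
  'c': [0/1 + 1/4*0/1, 0/1 + 1/4*1/4) = [0/1, 1/16)
  'f': [0/1 + 1/4*1/4, 0/1 + 1/4*3/4) = [1/16, 3/16) <- contains code 5/64
  'd': [0/1 + 1/4*3/4, 0/1 + 1/4*1/1) = [3/16, 1/4)
  emit 'f', narrow to [1/16, 3/16)
Step 3: interval [1/16, 3/16), width = 3/16 - 1/16 = 1/8
  'c': [1/16 + 1/8*0/1, 1/16 + 1/8*1/4) = [1/16, 3/32) <- contains code 5/64
  'f': [1/16 + 1/8*1/4, 1/16 + 1/8*3/4) = [3/32, 5/32)
  'd': [1/16 + 1/8*3/4, 1/16 + 1/8*1/1) = [5/32, 3/16)
  emit 'c', narrow to [1/16, 3/32)

Answer: symbol=c low=0/1 high=1/4
symbol=f low=1/16 high=3/16
symbol=c low=1/16 high=3/32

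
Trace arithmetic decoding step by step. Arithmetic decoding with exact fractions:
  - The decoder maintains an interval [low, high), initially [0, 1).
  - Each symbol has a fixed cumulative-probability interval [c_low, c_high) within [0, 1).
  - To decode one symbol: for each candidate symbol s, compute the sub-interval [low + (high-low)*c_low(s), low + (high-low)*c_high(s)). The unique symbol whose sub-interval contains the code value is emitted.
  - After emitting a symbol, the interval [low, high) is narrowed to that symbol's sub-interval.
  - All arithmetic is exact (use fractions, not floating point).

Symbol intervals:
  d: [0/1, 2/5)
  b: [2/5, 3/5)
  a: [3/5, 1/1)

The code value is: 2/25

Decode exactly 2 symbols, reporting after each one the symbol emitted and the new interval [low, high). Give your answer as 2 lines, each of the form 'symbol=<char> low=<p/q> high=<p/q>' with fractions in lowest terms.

Answer: symbol=d low=0/1 high=2/5
symbol=d low=0/1 high=4/25

Derivation:
Step 1: interval [0/1, 1/1), width = 1/1 - 0/1 = 1/1
  'd': [0/1 + 1/1*0/1, 0/1 + 1/1*2/5) = [0/1, 2/5) <- contains code 2/25
  'b': [0/1 + 1/1*2/5, 0/1 + 1/1*3/5) = [2/5, 3/5)
  'a': [0/1 + 1/1*3/5, 0/1 + 1/1*1/1) = [3/5, 1/1)
  emit 'd', narrow to [0/1, 2/5)
Step 2: interval [0/1, 2/5), width = 2/5 - 0/1 = 2/5
  'd': [0/1 + 2/5*0/1, 0/1 + 2/5*2/5) = [0/1, 4/25) <- contains code 2/25
  'b': [0/1 + 2/5*2/5, 0/1 + 2/5*3/5) = [4/25, 6/25)
  'a': [0/1 + 2/5*3/5, 0/1 + 2/5*1/1) = [6/25, 2/5)
  emit 'd', narrow to [0/1, 4/25)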